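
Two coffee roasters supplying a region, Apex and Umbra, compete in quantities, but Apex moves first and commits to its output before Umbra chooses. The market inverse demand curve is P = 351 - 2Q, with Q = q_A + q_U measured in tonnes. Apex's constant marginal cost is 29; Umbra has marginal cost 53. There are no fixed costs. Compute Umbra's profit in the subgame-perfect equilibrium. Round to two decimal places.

1953.13

The follower Umbra best-responds to any q_A: π_U = (351 - 2Q)q_U - 53q_U.
Setting the follower's marginal profit to zero, 298 - 2q_A - 4q_U = 0, i.e. q_U = (298 - 2q_A)/4.
Apex substitutes q_U(q_A) into its own profit: π_A = q_A(351 - 2q_A - (298 - 2q_A)/2) - 29q_A = (202 - q_A)q_A - 29q_A.
Leader FOC: 173 - 2q_A = 0, so q_A = 173/2.
Then q_U = (298 - 2·(173/2))/4 = 125/4.
Price P = 351 - 2·(471/4) = 231/2.
Umbra's profit: (231/2 - 53)·(125/4) = 1953.1250.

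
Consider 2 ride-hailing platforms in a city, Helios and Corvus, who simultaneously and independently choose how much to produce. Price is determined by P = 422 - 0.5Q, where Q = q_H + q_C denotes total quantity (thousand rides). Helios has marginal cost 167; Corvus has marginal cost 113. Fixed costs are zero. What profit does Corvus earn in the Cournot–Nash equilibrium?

29282

Helios's profit: π_H = (422 - 0.5Q)q_H - (167q_H). Setting ∂π_H/∂q_H = 0: 255 - q_H - (1/2)(q_C) = 0.
Corvus's first-order condition: 309 - q_C - (1/2)(q_H) = 0.
Rearranging gives the reaction functions q_H = (255 - (1/2)q_C) and q_C = (309 - (1/2)q_H).
Solving the pair: q_H = 134, q_C = 242.
Price P = 422 - (1/2)·376 = 234.
Corvus's profit: (234 - 113)·242 = 29282.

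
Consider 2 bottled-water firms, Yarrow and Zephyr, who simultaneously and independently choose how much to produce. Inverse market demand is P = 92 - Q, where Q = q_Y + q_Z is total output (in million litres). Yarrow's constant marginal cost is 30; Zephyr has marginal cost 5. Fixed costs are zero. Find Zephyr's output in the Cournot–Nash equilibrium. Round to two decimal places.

37.33

Yarrow's profit: π_Y = (92 - Q)q_Y - (30q_Y). Setting ∂π_Y/∂q_Y = 0: 62 - 2q_Y - (q_Z) = 0.
Zephyr's first-order condition: 87 - 2q_Z - (q_Y) = 0.
Rearranging gives the reaction functions q_Y = (62 - q_Z)/2 and q_Z = (87 - q_Y)/2.
Substituting one into the other gives q_Y = 37/3 and q_Z = 112/3.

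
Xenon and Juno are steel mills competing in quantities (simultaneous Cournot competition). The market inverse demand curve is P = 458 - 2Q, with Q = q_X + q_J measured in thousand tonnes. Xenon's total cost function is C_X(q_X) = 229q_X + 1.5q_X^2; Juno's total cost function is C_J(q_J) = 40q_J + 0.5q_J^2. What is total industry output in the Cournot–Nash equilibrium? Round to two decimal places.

Xenon's profit: π_X = (458 - 2Q)q_X - (229q_X + (3/2)q_X²). Setting ∂π_X/∂q_X = 0: 229 - 7q_X - 2(q_J) = 0.
Juno's first-order condition: 418 - 5q_J - 2(q_X) = 0.
Best responses: q_X = (229 - 2q_J)/7, q_J = (418 - 2q_X)/5.
Substituting one into the other gives q_X = 309/31 and q_J = 79.6129.
Total output Q = 309/31 + 79.6129 = 89.5806.

89.58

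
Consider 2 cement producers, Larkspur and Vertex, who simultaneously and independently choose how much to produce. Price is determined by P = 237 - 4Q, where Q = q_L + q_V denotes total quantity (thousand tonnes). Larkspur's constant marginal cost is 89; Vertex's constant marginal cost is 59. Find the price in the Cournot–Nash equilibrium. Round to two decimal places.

128.33

Larkspur's profit: π_L = (237 - 4Q)q_L - (89q_L). Setting ∂π_L/∂q_L = 0: 148 - 8q_L - 4(q_V) = 0.
Vertex's profit: π_V = (237 - 4Q)q_V - (59q_V). Setting ∂π_V/∂q_V = 0: 178 - 8q_V - 4(q_L) = 0.
Rearranging gives the reaction functions q_L = (148 - 4q_V)/8 and q_V = (178 - 4q_L)/8.
Substituting one into the other gives q_L = 59/6 and q_V = 52/3.
Total output Q = 163/6, so price P = 237 - 4·(163/6) = 385/3.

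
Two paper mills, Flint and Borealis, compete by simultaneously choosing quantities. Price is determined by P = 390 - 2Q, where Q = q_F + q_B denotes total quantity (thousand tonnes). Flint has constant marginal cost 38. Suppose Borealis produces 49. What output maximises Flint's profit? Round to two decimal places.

With the rival's output fixed at 49, Flint's profit is π_F = (390 - 2·49 - 2q_F)q_F - (38q_F) = (292 - 2q_F)q_F - (38q_F).
∂π_F/∂q_F = 254 - 4q_F = 0, so q_F = 127/2.

63.50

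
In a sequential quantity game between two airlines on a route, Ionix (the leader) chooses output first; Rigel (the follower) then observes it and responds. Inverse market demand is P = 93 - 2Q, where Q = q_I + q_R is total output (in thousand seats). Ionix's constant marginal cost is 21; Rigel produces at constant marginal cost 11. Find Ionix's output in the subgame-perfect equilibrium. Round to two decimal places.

Solve by backward induction. Given q_I, the follower Rigel maximises π_R = (93 - 2q_I - 2q_R)q_R - 11q_R.
Setting the follower's marginal profit to zero, 82 - 2q_I - 4q_R = 0, i.e. q_R = (82 - 2q_I)/4.
Ionix substitutes q_R(q_I) into its own profit: π_I = q_I(93 - 2q_I - (82 - 2q_I)/2) - 21q_I = (52 - q_I)q_I - 21q_I.
Maximising: ∂π_I/∂q_I = 31 - 2q_I = 0, giving q_I = 31/2.
Then q_R = (82 - 2·(31/2))/4 = 51/4.

15.50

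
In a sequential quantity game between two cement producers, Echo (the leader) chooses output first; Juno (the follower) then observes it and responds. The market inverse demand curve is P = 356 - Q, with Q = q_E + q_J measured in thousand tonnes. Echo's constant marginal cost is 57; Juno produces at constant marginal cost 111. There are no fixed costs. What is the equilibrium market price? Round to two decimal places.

The follower Juno best-responds to any q_E: π_J = (356 - Q)q_J - 111q_J.
∂π_J/∂q_J = 245 - q_E - 2q_J = 0 gives the reaction function q_J = (245 - q_E)/2.
The leader anticipates this reaction. Substituting into P = 356 - Q gives P = 467/2 - (1/2)q_E, so π_E = (467/2 - (1/2)q_E)q_E - 57q_E.
The leader's first-order condition 353/2 - q_E = 0 yields q_E = 353/2.
Then q_J = (245 - 353/2)/2 = 137/4.
Total output Q = 843/4, so price P = 356 - 843/4 = 581/4.

145.25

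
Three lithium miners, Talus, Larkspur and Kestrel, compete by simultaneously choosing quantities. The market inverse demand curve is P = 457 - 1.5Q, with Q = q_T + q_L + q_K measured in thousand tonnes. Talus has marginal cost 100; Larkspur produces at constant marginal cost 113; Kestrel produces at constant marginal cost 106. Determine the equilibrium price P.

Talus's profit: π_T = (457 - 1.5Q)q_T - (100q_T). Setting ∂π_T/∂q_T = 0: 357 - 3q_T - (3/2)(q_L + q_K) = 0.
Larkspur's profit: π_L = (457 - 1.5Q)q_L - (113q_L). Setting ∂π_L/∂q_L = 0: 344 - 3q_L - (3/2)(q_T + q_K) = 0.
Kestrel's profit: π_K = (457 - 1.5Q)q_K - (106q_K). Setting ∂π_K/∂q_K = 0: 351 - 3q_K - (3/2)(q_T + q_L) = 0.
Adding the 3 conditions: 1052 − 3Q − 3Q = 0, i.e. Q = 526/3.
Back-substituting: q_T = (357 − 263)/(3/2) = 188/3, q_L = (344 − 263)/(3/2) = 54, q_K = (351 − 263)/(3/2) = 176/3.
Total output Q = 526/3, so price P = 457 - (3/2)·(526/3) = 194.

194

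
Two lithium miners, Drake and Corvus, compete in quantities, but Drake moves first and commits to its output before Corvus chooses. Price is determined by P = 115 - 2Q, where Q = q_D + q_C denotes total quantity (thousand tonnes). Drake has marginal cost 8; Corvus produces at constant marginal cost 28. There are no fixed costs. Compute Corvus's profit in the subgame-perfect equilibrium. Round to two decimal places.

69.03

Solve by backward induction. Given q_D, the follower Corvus maximises π_C = (115 - 2q_D - 2q_C)q_C - 28q_C.
Follower FOC: 87 - 2q_D - 4q_C = 0, so q_C(q_D) = (87 - 2q_D)/4.
Drake substitutes q_C(q_D) into its own profit: π_D = q_D(115 - 2q_D - (87 - 2q_D)/2) - 8q_D = (143/2 - q_D)q_D - 8q_D.
Leader FOC: 127/2 - 2q_D = 0, so q_D = 127/4.
Then q_C = (87 - 2·(127/4))/4 = 47/8.
Price P = 115 - 2·(301/8) = 159/4.
Corvus's profit: (159/4 - 28)·(47/8) = 69.0313.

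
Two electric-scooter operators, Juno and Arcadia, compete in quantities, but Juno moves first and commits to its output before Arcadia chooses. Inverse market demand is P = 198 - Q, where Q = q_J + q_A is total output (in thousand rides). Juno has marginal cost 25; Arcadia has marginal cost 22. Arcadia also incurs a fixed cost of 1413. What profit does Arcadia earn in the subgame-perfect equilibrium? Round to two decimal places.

The follower Arcadia best-responds to any q_J: π_A = (198 - Q)q_A - 22q_A.
Setting the follower's marginal profit to zero, 176 - q_J - 2q_A = 0, i.e. q_A = (176 - q_J)/2.
The leader anticipates this reaction. Substituting into P = 198 - Q gives P = 110 - (1/2)q_J, so π_J = (110 - (1/2)q_J)q_J - 25q_J.
The leader's first-order condition 85 - q_J = 0 yields q_J = 85.
Then q_A = (176 - 85)/2 = 91/2.
Price P = 198 - 261/2 = 135/2.
Arcadia's profit: (135/2 - 22)·(91/2) - 1413 = 657.2500.

657.25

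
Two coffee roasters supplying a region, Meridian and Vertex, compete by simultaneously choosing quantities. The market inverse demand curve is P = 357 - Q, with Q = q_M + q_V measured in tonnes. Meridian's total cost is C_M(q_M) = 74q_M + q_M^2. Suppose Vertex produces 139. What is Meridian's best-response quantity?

36

With the rival's output fixed at 139, Meridian's profit is π_M = (357 - 139 - q_M)q_M - (74q_M + q_M²) = (218 - q_M)q_M - (74q_M + q_M²).
∂π_M/∂q_M = 144 - 4q_M = 0, so q_M = 36.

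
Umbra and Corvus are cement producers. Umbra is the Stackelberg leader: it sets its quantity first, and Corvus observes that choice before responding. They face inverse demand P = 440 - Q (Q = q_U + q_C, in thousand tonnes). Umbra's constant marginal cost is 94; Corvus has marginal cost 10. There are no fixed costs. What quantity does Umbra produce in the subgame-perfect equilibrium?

131

Solve by backward induction. Given q_U, the follower Corvus maximises π_C = (440 - q_U - q_C)q_C - 10q_C.
Follower FOC: 430 - q_U - 2q_C = 0, so q_C(q_U) = (430 - q_U)/2.
The leader anticipates this reaction. Substituting into P = 440 - Q gives P = 225 - (1/2)q_U, so π_U = (225 - (1/2)q_U)q_U - 94q_U.
Maximising: ∂π_U/∂q_U = 131 - q_U = 0, giving q_U = 131.
Then q_C = (430 - 131)/2 = 299/2.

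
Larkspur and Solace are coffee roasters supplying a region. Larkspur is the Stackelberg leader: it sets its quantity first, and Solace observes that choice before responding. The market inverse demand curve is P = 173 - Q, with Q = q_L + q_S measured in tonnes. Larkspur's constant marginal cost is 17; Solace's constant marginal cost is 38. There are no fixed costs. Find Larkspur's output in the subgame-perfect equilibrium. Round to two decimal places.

Solve by backward induction. Given q_L, the follower Solace maximises π_S = (173 - q_L - q_S)q_S - 38q_S.
Setting the follower's marginal profit to zero, 135 - q_L - 2q_S = 0, i.e. q_S = (135 - q_L)/2.
The leader anticipates this reaction. Substituting into P = 173 - Q gives P = 211/2 - (1/2)q_L, so π_L = (211/2 - (1/2)q_L)q_L - 17q_L.
Leader FOC: 177/2 - q_L = 0, so q_L = 177/2.
Then q_S = (135 - 177/2)/2 = 93/4.

88.50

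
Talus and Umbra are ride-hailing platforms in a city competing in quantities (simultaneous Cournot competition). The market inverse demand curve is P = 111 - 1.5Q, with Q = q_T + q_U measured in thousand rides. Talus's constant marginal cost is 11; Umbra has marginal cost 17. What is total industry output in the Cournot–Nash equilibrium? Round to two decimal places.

43.11

Talus's profit: π_T = (111 - 1.5Q)q_T - (11q_T). Setting ∂π_T/∂q_T = 0: 100 - 3q_T - (3/2)(q_U) = 0.
Umbra's profit: π_U = (111 - 1.5Q)q_U - (17q_U). Setting ∂π_U/∂q_U = 0: 94 - 3q_U - (3/2)(q_T) = 0.
So q_T = (100 - (3/2)q_U)/3 and q_U = (94 - (3/2)q_T)/3.
Substituting one into the other gives q_T = 212/9 and q_U = 176/9.
Total output Q = 212/9 + 176/9 = 388/9.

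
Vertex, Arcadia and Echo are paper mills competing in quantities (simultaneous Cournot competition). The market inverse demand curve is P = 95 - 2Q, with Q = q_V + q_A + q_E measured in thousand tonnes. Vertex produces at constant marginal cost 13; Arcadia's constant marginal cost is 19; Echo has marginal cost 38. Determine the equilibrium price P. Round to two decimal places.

41.25

Vertex's profit: π_V = (95 - 2Q)q_V - (13q_V). Setting ∂π_V/∂q_V = 0: 82 - 4q_V - 2(q_A + q_E) = 0.
Arcadia's profit: π_A = (95 - 2Q)q_A - (19q_A). Setting ∂π_A/∂q_A = 0: 76 - 4q_A - 2(q_V + q_E) = 0.
Echo's first-order condition: 57 - 4q_E - 2(q_V + q_A) = 0.
Adding the 3 conditions: 215 − 4Q − 4Q = 0, i.e. Q = 215/8.
Back-substituting: q_V = (82 − 215/4)/2 = 113/8, q_A = (76 − 215/4)/2 = 89/8, q_E = (57 − 215/4)/2 = 13/8.
Total output Q = 215/8, so price P = 95 - 2·(215/8) = 165/4.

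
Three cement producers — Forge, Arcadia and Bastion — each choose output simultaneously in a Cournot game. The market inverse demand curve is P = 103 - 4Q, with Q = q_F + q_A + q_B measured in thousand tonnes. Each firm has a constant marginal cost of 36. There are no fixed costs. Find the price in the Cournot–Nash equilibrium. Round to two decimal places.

52.75

A representative firm's profit is π_i = q_i(103 - 4Q) - 36q_i.
Setting ∂π_i/∂q_i = 0 with rivals' quantities fixed: 67 - 8q_i - 4·Σ_{j≠i} q_j = 0.
By symmetry each firm produces the same amount; substituting Σ_{j≠i} q_j = 2q_i yields q_i = 67/16.
Total output Q = 201/16, so price P = 103 - 4·(201/16) = 211/4.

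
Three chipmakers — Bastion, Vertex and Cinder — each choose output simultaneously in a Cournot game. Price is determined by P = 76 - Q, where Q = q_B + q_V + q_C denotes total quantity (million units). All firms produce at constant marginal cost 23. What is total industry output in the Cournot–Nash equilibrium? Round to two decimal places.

39.75

Each firm earns π_i = (76 - Q)q_i - 23q_i.
Setting ∂π_i/∂q_i = 0 with rivals' quantities fixed: 53 - 2q_i - Σ_{j≠i} q_j = 0.
With identical firms every q_j equals q_i, so Σ_{j≠i} q_j = 2q_i and 53 = 4q_i, giving q_i = 53/4.
Total output Q = 53/4 + 53/4 + 53/4 = 159/4.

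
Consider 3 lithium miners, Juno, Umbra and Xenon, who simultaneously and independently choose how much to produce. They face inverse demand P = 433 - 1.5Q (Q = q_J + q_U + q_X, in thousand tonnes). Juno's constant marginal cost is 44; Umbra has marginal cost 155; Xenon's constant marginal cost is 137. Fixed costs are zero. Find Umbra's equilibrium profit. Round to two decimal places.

Juno's profit: π_J = (433 - 1.5Q)q_J - (44q_J). Setting ∂π_J/∂q_J = 0: 389 - 3q_J - (3/2)(q_U + q_X) = 0.
Umbra's profit: π_U = (433 - 1.5Q)q_U - (155q_U). Setting ∂π_U/∂q_U = 0: 278 - 3q_U - (3/2)(q_J + q_X) = 0.
Xenon's first-order condition: 296 - 3q_X - (3/2)(q_J + q_U) = 0.
Summing all 3 equations gives 963 − 6Q = 0, hence Q = 321/2.
Back-substituting: q_J = (389 − 963/4)/(3/2) = 593/6, q_U = (278 − 963/4)/(3/2) = 149/6, q_X = (296 − 963/4)/(3/2) = 221/6.
Price P = 433 - (3/2)·(321/2) = 769/4.
Umbra's profit: (769/4 - 155)·(149/6) = 925.0417.

925.04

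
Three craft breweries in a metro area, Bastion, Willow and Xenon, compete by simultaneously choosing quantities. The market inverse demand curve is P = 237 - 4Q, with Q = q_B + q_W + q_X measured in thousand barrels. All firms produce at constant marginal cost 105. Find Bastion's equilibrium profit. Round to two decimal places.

272.25

A representative firm's profit is π_i = q_i(237 - 4Q) - 105q_i.
Setting ∂π_i/∂q_i = 0 with rivals' quantities fixed: 132 - 8q_i - 4·Σ_{j≠i} q_j = 0.
By symmetry each firm produces the same amount; substituting Σ_{j≠i} q_j = 2q_i yields q_i = 132/16 = 33/4.
Price P = 237 - 4·(99/4) = 138.
Bastion's profit: (138 - 105)·(33/4) = 1089/4.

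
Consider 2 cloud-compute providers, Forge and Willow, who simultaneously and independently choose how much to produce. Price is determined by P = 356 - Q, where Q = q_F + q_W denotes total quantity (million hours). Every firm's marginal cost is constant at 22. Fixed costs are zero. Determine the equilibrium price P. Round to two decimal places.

133.33

Each firm earns π_i = (356 - Q)q_i - 22q_i.
Setting ∂π_i/∂q_i = 0 with rivals' quantities fixed: 334 - 2q_i - q_j = 0.
With identical firms every q_j equals q_i, so q_j = q_i and 334 = 3q_i, giving q_i = 334/3.
Total output Q = 668/3, so price P = 356 - 668/3 = 400/3.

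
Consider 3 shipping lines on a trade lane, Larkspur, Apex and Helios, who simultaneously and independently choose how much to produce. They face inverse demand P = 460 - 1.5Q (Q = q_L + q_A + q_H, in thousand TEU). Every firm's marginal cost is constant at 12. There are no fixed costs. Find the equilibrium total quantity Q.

Each firm earns π_i = (460 - 1.5Q)q_i - 12q_i.
First-order condition (treating rivals' output as given): 448 - 3q_i - (3/2)·Σ_{j≠i} q_j = 0.
With identical firms every q_j equals q_i, so Σ_{j≠i} q_j = 2q_i and 448 = 6q_i, giving q_i = 224/3.
Total output Q = 224/3 + 224/3 + 224/3 = 224.

224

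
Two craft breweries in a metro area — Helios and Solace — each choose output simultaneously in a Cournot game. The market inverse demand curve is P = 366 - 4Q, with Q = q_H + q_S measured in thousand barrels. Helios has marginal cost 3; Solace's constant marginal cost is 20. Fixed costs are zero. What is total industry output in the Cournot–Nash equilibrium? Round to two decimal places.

59.08

Helios's profit: π_H = (366 - 4Q)q_H - (3q_H). Setting ∂π_H/∂q_H = 0: 363 - 8q_H - 4(q_S) = 0.
Solace's profit: π_S = (366 - 4Q)q_S - (20q_S). Setting ∂π_S/∂q_S = 0: 346 - 8q_S - 4(q_H) = 0.
Rearranging gives the reaction functions q_H = (363 - 4q_S)/8 and q_S = (346 - 4q_H)/8.
Substituting one into the other gives q_H = 95/3 and q_S = 329/12.
Total output Q = 95/3 + 329/12 = 709/12.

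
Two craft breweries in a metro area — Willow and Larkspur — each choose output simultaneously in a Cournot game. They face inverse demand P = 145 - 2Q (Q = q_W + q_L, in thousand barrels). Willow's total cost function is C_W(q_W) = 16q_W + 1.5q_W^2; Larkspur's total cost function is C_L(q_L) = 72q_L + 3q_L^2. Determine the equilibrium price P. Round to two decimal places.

Willow's profit: π_W = (145 - 2Q)q_W - (16q_W + (3/2)q_W²). Setting ∂π_W/∂q_W = 0: 129 - 7q_W - 2(q_L) = 0.
Larkspur's profit: π_L = (145 - 2Q)q_L - (72q_L + 3q_L²). Setting ∂π_L/∂q_L = 0: 73 - 10q_L - 2(q_W) = 0.
Rearranging gives the reaction functions q_W = (129 - 2q_L)/7 and q_L = (73 - 2q_W)/10.
Solving the pair: q_W = 52/3, q_L = 23/6.
Total output Q = 127/6, so price P = 145 - 2·(127/6) = 308/3.

102.67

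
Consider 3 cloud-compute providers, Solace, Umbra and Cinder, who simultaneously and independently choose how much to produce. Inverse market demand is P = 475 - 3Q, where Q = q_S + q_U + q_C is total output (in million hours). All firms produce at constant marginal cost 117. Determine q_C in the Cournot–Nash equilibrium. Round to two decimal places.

29.83

Each firm earns π_i = (475 - 3Q)q_i - 117q_i.
First-order condition (treating rivals' output as given): 358 - 6q_i - 3·Σ_{j≠i} q_j = 0.
With identical firms every q_j equals q_i, so Σ_{j≠i} q_j = 2q_i and 358 = 12q_i, giving q_i = 179/6.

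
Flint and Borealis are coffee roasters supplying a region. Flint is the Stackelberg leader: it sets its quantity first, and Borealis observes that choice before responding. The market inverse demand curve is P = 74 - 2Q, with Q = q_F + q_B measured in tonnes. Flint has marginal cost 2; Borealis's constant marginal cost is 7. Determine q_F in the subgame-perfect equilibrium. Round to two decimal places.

Solve by backward induction. Given q_F, the follower Borealis maximises π_B = (74 - 2q_F - 2q_B)q_B - 7q_B.
Setting the follower's marginal profit to zero, 67 - 2q_F - 4q_B = 0, i.e. q_B = (67 - 2q_F)/4.
Flint substitutes q_B(q_F) into its own profit: π_F = q_F(74 - 2q_F - (67 - 2q_F)/2) - 2q_F = (81/2 - q_F)q_F - 2q_F.
The leader's first-order condition 77/2 - 2q_F = 0 yields q_F = 77/4.
Then q_B = (67 - 2·(77/4))/4 = 57/8.

19.25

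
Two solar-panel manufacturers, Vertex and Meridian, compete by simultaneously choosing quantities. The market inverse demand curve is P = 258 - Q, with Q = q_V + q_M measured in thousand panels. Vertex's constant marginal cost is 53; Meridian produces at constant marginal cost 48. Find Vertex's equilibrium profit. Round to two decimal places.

Vertex's profit: π_V = (258 - Q)q_V - (53q_V). Setting ∂π_V/∂q_V = 0: 205 - 2q_V - (q_M) = 0.
Meridian's profit: π_M = (258 - Q)q_M - (48q_M). Setting ∂π_M/∂q_M = 0: 210 - 2q_M - (q_V) = 0.
Best responses: q_V = (205 - q_M)/2, q_M = (210 - q_V)/2.
Solving the pair: q_V = 200/3, q_M = 215/3.
Price P = 258 - 415/3 = 359/3.
Vertex's profit: (359/3 - 53)·(200/3) = 4444.4444.

4444.44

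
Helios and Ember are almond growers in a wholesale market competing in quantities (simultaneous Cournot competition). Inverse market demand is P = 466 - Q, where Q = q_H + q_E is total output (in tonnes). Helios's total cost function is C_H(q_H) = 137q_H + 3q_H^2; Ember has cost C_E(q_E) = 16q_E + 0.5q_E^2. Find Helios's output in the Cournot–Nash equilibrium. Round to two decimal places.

Helios's profit: π_H = (466 - Q)q_H - (137q_H + 3q_H²). Setting ∂π_H/∂q_H = 0: 329 - 8q_H - (q_E) = 0.
Ember's profit: π_E = (466 - Q)q_E - (16q_E + (1/2)q_E²). Setting ∂π_E/∂q_E = 0: 450 - 3q_E - (q_H) = 0.
Rearranging gives the reaction functions q_H = (329 - q_E)/8 and q_E = (450 - q_H)/3.
Substituting one into the other gives q_H = 537/23 and q_E = 142.2174.

23.35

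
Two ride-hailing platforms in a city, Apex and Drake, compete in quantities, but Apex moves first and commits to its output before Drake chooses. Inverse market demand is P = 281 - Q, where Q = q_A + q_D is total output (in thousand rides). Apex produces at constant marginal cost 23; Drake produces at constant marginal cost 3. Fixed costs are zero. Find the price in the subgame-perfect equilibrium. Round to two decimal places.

Solve by backward induction. Given q_A, the follower Drake maximises π_D = (281 - q_A - q_D)q_D - 3q_D.
∂π_D/∂q_D = 278 - q_A - 2q_D = 0 gives the reaction function q_D = (278 - q_A)/2.
Apex substitutes q_D(q_A) into its own profit: π_A = q_A(281 - q_A - (278 - q_A)/2) - 23q_A = (142 - (1/2)q_A)q_A - 23q_A.
Maximising: ∂π_A/∂q_A = 119 - q_A = 0, giving q_A = 119.
Then q_D = (278 - 119)/2 = 159/2.
Total output Q = 397/2, so price P = 281 - 397/2 = 165/2.

82.50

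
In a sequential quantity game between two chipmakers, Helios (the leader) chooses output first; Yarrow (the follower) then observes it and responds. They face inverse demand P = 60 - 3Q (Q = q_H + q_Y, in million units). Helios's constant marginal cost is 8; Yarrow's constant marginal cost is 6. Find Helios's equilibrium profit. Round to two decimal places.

Solve by backward induction. Given q_H, the follower Yarrow maximises π_Y = (60 - 3q_H - 3q_Y)q_Y - 6q_Y.
Follower FOC: 54 - 3q_H - 6q_Y = 0, so q_Y(q_H) = (54 - 3q_H)/6.
The leader anticipates this reaction. Substituting into P = 60 - 3Q gives P = 33 - (3/2)q_H, so π_H = (33 - (3/2)q_H)q_H - 8q_H.
The leader's first-order condition 25 - 3q_H = 0 yields q_H = 25/3.
Then q_Y = (54 - 3·(25/3))/6 = 29/6.
Price P = 60 - 3·(79/6) = 41/2.
Helios's profit: (41/2 - 8)·(25/3) = 625/6.

104.17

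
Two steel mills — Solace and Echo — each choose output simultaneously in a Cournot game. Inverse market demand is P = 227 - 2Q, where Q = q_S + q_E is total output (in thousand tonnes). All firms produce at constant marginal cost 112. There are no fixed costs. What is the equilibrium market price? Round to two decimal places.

A representative firm's profit is π_i = q_i(227 - 2Q) - 112q_i.
Setting ∂π_i/∂q_i = 0 with rivals' quantities fixed: 115 - 4q_i - 2q_j = 0.
By symmetry each firm produces the same amount; substituting q_j = q_i yields q_i = 115/6.
Total output Q = 115/3, so price P = 227 - 2·(115/3) = 451/3.

150.33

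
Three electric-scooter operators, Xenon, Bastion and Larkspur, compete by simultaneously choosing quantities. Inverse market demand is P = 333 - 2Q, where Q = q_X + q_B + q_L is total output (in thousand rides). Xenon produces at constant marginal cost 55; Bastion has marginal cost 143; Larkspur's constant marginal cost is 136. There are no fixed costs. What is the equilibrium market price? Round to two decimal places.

166.75

Xenon's profit: π_X = (333 - 2Q)q_X - (55q_X). Setting ∂π_X/∂q_X = 0: 278 - 4q_X - 2(q_B + q_L) = 0.
Bastion's first-order condition: 190 - 4q_B - 2(q_X + q_L) = 0.
Larkspur's profit: π_L = (333 - 2Q)q_L - (136q_L). Setting ∂π_L/∂q_L = 0: 197 - 4q_L - 2(q_X + q_B) = 0.
Summing all 3 equations gives 665 − 8Q = 0, hence Q = 665/8.
Back-substituting: q_X = (278 − 665/4)/2 = 447/8, q_B = (190 − 665/4)/2 = 95/8, q_L = (197 − 665/4)/2 = 123/8.
Total output Q = 665/8, so price P = 333 - 2·(665/8) = 667/4.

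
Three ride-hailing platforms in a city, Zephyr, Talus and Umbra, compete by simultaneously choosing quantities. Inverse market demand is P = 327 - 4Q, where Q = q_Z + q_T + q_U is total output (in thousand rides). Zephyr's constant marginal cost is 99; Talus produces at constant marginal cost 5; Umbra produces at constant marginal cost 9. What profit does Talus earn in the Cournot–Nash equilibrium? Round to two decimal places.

Zephyr's profit: π_Z = (327 - 4Q)q_Z - (99q_Z). Setting ∂π_Z/∂q_Z = 0: 228 - 8q_Z - 4(q_T + q_U) = 0.
Talus's first-order condition: 322 - 8q_T - 4(q_Z + q_U) = 0.
Umbra's profit: π_U = (327 - 4Q)q_U - (9q_U). Setting ∂π_U/∂q_U = 0: 318 - 8q_U - 4(q_Z + q_T) = 0.
Summing all 3 equations gives 868 − 16Q = 0, hence Q = 217/4.
Back-substituting: q_Z = (228 − 217)/4 = 11/4, q_T = (322 − 217)/4 = 105/4, q_U = (318 − 217)/4 = 101/4.
Price P = 327 - 4·(217/4) = 110.
Talus's profit: (110 - 5)·(105/4) = 2756.2500.

2756.25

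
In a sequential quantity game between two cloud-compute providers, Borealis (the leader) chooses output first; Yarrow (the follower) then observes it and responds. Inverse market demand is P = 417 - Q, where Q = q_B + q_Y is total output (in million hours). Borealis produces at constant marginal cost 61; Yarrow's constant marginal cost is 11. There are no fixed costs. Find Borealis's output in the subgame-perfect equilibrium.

153

Solve by backward induction. Given q_B, the follower Yarrow maximises π_Y = (417 - q_B - q_Y)q_Y - 11q_Y.
∂π_Y/∂q_Y = 406 - q_B - 2q_Y = 0 gives the reaction function q_Y = (406 - q_B)/2.
Borealis substitutes q_Y(q_B) into its own profit: π_B = q_B(417 - q_B - (406 - q_B)/2) - 61q_B = (214 - (1/2)q_B)q_B - 61q_B.
The leader's first-order condition 153 - q_B = 0 yields q_B = 153.
Then q_Y = (406 - 153)/2 = 253/2.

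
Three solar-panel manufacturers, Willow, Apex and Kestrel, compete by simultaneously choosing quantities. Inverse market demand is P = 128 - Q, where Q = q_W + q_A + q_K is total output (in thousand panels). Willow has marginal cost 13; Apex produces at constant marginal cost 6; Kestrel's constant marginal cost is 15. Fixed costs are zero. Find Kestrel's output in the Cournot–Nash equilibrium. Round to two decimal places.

25.50

Willow's profit: π_W = (128 - Q)q_W - (13q_W). Setting ∂π_W/∂q_W = 0: 115 - 2q_W - (q_A + q_K) = 0.
Apex's first-order condition: 122 - 2q_A - (q_W + q_K) = 0.
Kestrel's first-order condition: 113 - 2q_K - (q_W + q_A) = 0.
Adding the 3 first-order conditions: 350 − 4Q = 0, so Q = 175/2.
Back-substituting: q_W = (115 − 175/2) = 55/2, q_A = (122 − 175/2) = 69/2, q_K = (113 − 175/2) = 51/2.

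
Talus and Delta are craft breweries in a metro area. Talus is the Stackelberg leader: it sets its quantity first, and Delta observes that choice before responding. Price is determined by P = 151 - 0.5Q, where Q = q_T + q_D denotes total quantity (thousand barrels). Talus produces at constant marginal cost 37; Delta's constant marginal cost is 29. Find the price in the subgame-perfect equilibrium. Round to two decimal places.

The follower Delta best-responds to any q_T: π_D = (151 - 0.5Q)q_D - 29q_D.
Setting the follower's marginal profit to zero, 122 - (1/2)q_T - q_D = 0, i.e. q_D = (122 - (1/2)q_T).
The leader anticipates this reaction. Substituting into P = 151 - 0.5Q gives P = 90 - (1/4)q_T, so π_T = (90 - (1/4)q_T)q_T - 37q_T.
The leader's first-order condition 53 - (1/2)q_T = 0 yields q_T = 106.
Then q_D = (122 - (1/2)·106) = 69.
Total output Q = 175, so price P = 151 - (1/2)·175 = 127/2.

63.50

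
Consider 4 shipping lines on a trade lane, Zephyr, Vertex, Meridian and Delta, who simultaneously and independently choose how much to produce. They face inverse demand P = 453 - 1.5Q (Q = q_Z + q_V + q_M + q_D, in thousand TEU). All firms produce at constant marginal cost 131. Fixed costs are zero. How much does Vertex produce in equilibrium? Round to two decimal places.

42.93

Each firm earns π_i = (453 - 1.5Q)q_i - 131q_i.
First-order condition (treating rivals' output as given): 322 - 3q_i - (3/2)·Σ_{j≠i} q_j = 0.
By symmetry each firm produces the same amount; substituting Σ_{j≠i} q_j = 3q_i yields q_i = 322/(15/2) = 644/15.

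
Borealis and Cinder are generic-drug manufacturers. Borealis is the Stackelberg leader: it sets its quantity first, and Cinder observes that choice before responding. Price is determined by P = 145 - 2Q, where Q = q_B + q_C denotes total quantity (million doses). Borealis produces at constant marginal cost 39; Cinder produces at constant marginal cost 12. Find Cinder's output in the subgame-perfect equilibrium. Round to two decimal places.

The follower Cinder best-responds to any q_B: π_C = (145 - 2Q)q_C - 12q_C.
Follower FOC: 133 - 2q_B - 4q_C = 0, so q_C(q_B) = (133 - 2q_B)/4.
Borealis substitutes q_C(q_B) into its own profit: π_B = q_B(145 - 2q_B - (133 - 2q_B)/2) - 39q_B = (157/2 - q_B)q_B - 39q_B.
Leader FOC: 79/2 - 2q_B = 0, so q_B = 79/4.
Then q_C = (133 - 2·(79/4))/4 = 187/8.

23.38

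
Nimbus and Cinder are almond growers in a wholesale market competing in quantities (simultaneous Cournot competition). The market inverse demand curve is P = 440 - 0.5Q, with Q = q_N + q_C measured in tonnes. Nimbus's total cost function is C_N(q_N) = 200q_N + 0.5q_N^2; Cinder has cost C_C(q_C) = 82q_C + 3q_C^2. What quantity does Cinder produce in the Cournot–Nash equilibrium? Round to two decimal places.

43.35

Nimbus's profit: π_N = (440 - 0.5Q)q_N - (200q_N + (1/2)q_N²). Setting ∂π_N/∂q_N = 0: 240 - 2q_N - (1/2)(q_C) = 0.
Cinder's first-order condition: 358 - 7q_C - (1/2)(q_N) = 0.
Rearranging gives the reaction functions q_N = (240 - (1/2)q_C)/2 and q_C = (358 - (1/2)q_N)/7.
Solving the pair: q_N = 109.1636, q_C = 43.3455.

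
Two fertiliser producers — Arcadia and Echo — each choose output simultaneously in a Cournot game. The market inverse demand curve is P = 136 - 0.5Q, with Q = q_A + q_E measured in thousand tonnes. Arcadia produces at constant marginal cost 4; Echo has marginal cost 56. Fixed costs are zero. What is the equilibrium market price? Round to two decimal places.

65.33

Arcadia's profit: π_A = (136 - 0.5Q)q_A - (4q_A). Setting ∂π_A/∂q_A = 0: 132 - q_A - (1/2)(q_E) = 0.
Echo's first-order condition: 80 - q_E - (1/2)(q_A) = 0.
So q_A = (132 - (1/2)q_E) and q_E = (80 - (1/2)q_A).
Substituting one into the other gives q_A = 368/3 and q_E = 56/3.
Total output Q = 424/3, so price P = 136 - (1/2)·(424/3) = 196/3.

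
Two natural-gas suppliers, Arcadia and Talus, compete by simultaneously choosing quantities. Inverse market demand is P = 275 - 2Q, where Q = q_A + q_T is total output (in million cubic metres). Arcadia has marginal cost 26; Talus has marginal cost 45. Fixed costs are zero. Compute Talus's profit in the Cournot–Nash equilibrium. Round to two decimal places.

2473.39

Arcadia's profit: π_A = (275 - 2Q)q_A - (26q_A). Setting ∂π_A/∂q_A = 0: 249 - 4q_A - 2(q_T) = 0.
Talus's profit: π_T = (275 - 2Q)q_T - (45q_T). Setting ∂π_T/∂q_T = 0: 230 - 4q_T - 2(q_A) = 0.
Best responses: q_A = (249 - 2q_T)/4, q_T = (230 - 2q_A)/4.
Substituting one into the other gives q_A = 134/3 and q_T = 211/6.
Price P = 275 - 2·(479/6) = 346/3.
Talus's profit: (346/3 - 45)·(211/6) = 2473.3889.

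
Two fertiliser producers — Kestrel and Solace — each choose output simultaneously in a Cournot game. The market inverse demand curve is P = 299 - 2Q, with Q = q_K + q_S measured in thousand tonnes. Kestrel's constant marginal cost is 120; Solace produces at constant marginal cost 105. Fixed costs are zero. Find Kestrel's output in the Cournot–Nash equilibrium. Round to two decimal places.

27.33

Kestrel's profit: π_K = (299 - 2Q)q_K - (120q_K). Setting ∂π_K/∂q_K = 0: 179 - 4q_K - 2(q_S) = 0.
Solace's profit: π_S = (299 - 2Q)q_S - (105q_S). Setting ∂π_S/∂q_S = 0: 194 - 4q_S - 2(q_K) = 0.
Rearranging gives the reaction functions q_K = (179 - 2q_S)/4 and q_S = (194 - 2q_K)/4.
Solving the pair: q_K = 82/3, q_S = 209/6.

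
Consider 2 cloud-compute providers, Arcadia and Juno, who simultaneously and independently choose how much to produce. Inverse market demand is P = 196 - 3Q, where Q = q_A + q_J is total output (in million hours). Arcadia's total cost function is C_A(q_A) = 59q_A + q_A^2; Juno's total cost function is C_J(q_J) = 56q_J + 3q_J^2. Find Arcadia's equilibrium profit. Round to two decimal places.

Arcadia's profit: π_A = (196 - 3Q)q_A - (59q_A + q_A²). Setting ∂π_A/∂q_A = 0: 137 - 8q_A - 3(q_J) = 0.
Juno's first-order condition: 140 - 12q_J - 3(q_A) = 0.
So q_A = (137 - 3q_J)/8 and q_J = (140 - 3q_A)/12.
Substituting one into the other gives q_A = 408/29 and q_J = 709/87.
Price P = 196 - 3·(1933/87) = 129.3448.
Arcadia's profit: 129.3448·(408/29) - 59·(408/29) - (408/29)² = 791.7432.

791.74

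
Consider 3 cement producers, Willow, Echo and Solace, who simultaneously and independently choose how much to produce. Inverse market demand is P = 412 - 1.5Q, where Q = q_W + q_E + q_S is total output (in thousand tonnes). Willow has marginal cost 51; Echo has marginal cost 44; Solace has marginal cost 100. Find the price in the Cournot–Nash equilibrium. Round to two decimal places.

151.75

Willow's profit: π_W = (412 - 1.5Q)q_W - (51q_W). Setting ∂π_W/∂q_W = 0: 361 - 3q_W - (3/2)(q_E + q_S) = 0.
Echo's profit: π_E = (412 - 1.5Q)q_E - (44q_E). Setting ∂π_E/∂q_E = 0: 368 - 3q_E - (3/2)(q_W + q_S) = 0.
Solace's profit: π_S = (412 - 1.5Q)q_S - (100q_S). Setting ∂π_S/∂q_S = 0: 312 - 3q_S - (3/2)(q_W + q_E) = 0.
Adding the 3 conditions: 1041 − 3Q − 3Q = 0, i.e. Q = 347/2.
Back-substituting: q_W = (361 − 1041/4)/(3/2) = 403/6, q_E = (368 − 1041/4)/(3/2) = 431/6, q_S = (312 − 1041/4)/(3/2) = 69/2.
Total output Q = 347/2, so price P = 412 - (3/2)·(347/2) = 607/4.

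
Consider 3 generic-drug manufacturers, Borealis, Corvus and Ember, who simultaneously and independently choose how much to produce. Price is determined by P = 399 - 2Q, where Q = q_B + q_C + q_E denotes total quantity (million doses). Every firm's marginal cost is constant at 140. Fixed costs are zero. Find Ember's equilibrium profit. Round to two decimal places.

Each firm earns π_i = (399 - 2Q)q_i - 140q_i.
First-order condition (treating rivals' output as given): 259 - 4q_i - 2·Σ_{j≠i} q_j = 0.
With identical firms every q_j equals q_i, so Σ_{j≠i} q_j = 2q_i and 259 = 8q_i, giving q_i = 259/8.
Price P = 399 - 2·(777/8) = 819/4.
Ember's profit: (819/4 - 140)·(259/8) = 2096.2813.

2096.28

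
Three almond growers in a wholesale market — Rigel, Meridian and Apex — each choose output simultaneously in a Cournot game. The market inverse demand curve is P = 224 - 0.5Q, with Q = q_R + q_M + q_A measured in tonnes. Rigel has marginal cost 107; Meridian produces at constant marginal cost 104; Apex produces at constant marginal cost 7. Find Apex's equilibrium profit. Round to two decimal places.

21424.50

Rigel's profit: π_R = (224 - 0.5Q)q_R - (107q_R). Setting ∂π_R/∂q_R = 0: 117 - q_R - (1/2)(q_M + q_A) = 0.
Meridian's first-order condition: 120 - q_M - (1/2)(q_R + q_A) = 0.
Apex's profit: π_A = (224 - 0.5Q)q_A - (7q_A). Setting ∂π_A/∂q_A = 0: 217 - q_A - (1/2)(q_R + q_M) = 0.
Adding the 3 first-order conditions: 454 − 2Q = 0, so Q = 227.
Back-substituting: q_R = (117 − 227/2)/(1/2) = 7, q_M = (120 − 227/2)/(1/2) = 13, q_A = (217 − 227/2)/(1/2) = 207.
Price P = 224 - (1/2)·227 = 221/2.
Apex's profit: (221/2 - 7)·207 = 21424.5000.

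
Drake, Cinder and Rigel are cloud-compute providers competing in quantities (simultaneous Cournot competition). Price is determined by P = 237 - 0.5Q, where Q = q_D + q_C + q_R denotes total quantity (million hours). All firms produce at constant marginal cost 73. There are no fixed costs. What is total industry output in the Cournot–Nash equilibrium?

A representative firm's profit is π_i = q_i(237 - 0.5Q) - 73q_i.
First-order condition (treating rivals' output as given): 164 - q_i - (1/2)·Σ_{j≠i} q_j = 0.
With identical firms every q_j equals q_i, so Σ_{j≠i} q_j = 2q_i and 164 = 2q_i, giving q_i = 82.
Total output Q = 82 + 82 + 82 = 246.

246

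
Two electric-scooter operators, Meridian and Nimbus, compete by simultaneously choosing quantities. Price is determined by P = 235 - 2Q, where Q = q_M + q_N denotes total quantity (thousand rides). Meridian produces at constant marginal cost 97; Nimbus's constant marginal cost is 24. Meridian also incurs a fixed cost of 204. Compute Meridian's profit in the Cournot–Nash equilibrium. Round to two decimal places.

30.72

Meridian's profit: π_M = (235 - 2Q)q_M - (97q_M). Setting ∂π_M/∂q_M = 0: 138 - 4q_M - 2(q_N) = 0.
Nimbus's profit: π_N = (235 - 2Q)q_N - (24q_N). Setting ∂π_N/∂q_N = 0: 211 - 4q_N - 2(q_M) = 0.
Rearranging gives the reaction functions q_M = (138 - 2q_N)/4 and q_N = (211 - 2q_M)/4.
Solving the pair: q_M = 65/6, q_N = 142/3.
Price P = 235 - 2·(349/6) = 356/3.
Meridian's profit: (356/3 - 97)·(65/6) - 204 = 553/18.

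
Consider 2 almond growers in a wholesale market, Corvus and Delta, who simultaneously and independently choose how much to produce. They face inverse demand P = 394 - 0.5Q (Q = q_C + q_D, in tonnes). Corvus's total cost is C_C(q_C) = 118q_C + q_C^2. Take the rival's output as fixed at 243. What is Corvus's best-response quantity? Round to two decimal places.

With the rival's output fixed at 243, Corvus's profit is π_C = (394 - (1/2)·243 - (1/2)q_C)q_C - (118q_C + q_C²) = (545/2 - (1/2)q_C)q_C - (118q_C + q_C²).
∂π_C/∂q_C = 309/2 - 3q_C = 0, so q_C = 103/2.

51.50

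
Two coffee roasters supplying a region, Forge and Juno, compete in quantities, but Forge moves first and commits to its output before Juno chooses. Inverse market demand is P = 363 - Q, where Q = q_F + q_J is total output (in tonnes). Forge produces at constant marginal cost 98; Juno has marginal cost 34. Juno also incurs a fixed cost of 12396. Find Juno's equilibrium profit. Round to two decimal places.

The follower Juno best-responds to any q_F: π_J = (363 - Q)q_J - 34q_J.
Follower FOC: 329 - q_F - 2q_J = 0, so q_J(q_F) = (329 - q_F)/2.
The leader anticipates this reaction. Substituting into P = 363 - Q gives P = 397/2 - (1/2)q_F, so π_F = (397/2 - (1/2)q_F)q_F - 98q_F.
Leader FOC: 201/2 - q_F = 0, so q_F = 201/2.
Then q_J = (329 - 201/2)/2 = 457/4.
Price P = 363 - 859/4 = 593/4.
Juno's profit: (593/4 - 34)·(457/4) - 12396 = 657.0625.

657.06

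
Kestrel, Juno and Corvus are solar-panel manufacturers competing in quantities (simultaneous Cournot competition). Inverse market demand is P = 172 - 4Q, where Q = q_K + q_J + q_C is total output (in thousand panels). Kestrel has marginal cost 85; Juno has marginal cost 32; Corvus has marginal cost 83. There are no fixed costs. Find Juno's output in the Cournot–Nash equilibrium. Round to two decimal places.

Kestrel's profit: π_K = (172 - 4Q)q_K - (85q_K). Setting ∂π_K/∂q_K = 0: 87 - 8q_K - 4(q_J + q_C) = 0.
Juno's profit: π_J = (172 - 4Q)q_J - (32q_J). Setting ∂π_J/∂q_J = 0: 140 - 8q_J - 4(q_K + q_C) = 0.
Corvus's profit: π_C = (172 - 4Q)q_C - (83q_C). Setting ∂π_C/∂q_C = 0: 89 - 8q_C - 4(q_K + q_J) = 0.
Adding the 3 first-order conditions: 316 − 16Q = 0, so Q = 79/4.
Back-substituting: q_K = (87 − 79)/4 = 2, q_J = (140 − 79)/4 = 61/4, q_C = (89 − 79)/4 = 5/2.

15.25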